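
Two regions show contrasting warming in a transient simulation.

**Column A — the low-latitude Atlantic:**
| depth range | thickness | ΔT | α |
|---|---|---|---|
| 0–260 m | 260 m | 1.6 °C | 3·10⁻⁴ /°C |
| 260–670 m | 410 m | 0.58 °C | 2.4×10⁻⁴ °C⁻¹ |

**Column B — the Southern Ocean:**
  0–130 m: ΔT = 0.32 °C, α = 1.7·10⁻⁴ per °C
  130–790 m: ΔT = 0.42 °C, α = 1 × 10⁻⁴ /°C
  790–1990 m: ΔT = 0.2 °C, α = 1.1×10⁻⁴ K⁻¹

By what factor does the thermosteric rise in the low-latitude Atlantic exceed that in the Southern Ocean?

A Layer 1: 1.6 × 260 × 3×10⁻⁴ = 0.12480 m
A 260–670 m: 0.58 × 2.4×10⁻⁴ × 410 = 0.057072 m
A total: 0.181872 m
B 0–130 m: 0.32 × 130 × 1.7×10⁻⁴ = 0.007072 m
B 130–790 m: 0.42 × 660 × 1×10⁻⁴ = 0.02772 m
B 790–1990 m: 1200 × 0.2 × 1.1×10⁻⁴ = 0.02640 m
B total: 0.061192 m
Ratio: 0.181872 / 0.061192 ≈ 2.972

2.97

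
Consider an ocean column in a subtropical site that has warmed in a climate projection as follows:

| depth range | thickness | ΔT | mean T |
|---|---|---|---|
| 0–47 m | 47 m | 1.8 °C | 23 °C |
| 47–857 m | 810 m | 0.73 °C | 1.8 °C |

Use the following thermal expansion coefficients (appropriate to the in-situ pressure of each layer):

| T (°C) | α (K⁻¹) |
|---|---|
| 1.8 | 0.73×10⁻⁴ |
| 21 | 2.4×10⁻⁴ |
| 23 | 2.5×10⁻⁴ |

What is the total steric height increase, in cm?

6.43 cm

Layer 1 at 23 °C → α = 2.5×10⁻⁴ K⁻¹
Layer 2 at 1.8 °C → α = 0.73×10⁻⁴ K⁻¹
47 × 2.5×10⁻⁴ × 1.8 = 0.02115 m
810 × 0.73 × 0.73×10⁻⁴ = 0.0431649 m
Δh = 0.02115 + 0.0431649 = 0.0643149 m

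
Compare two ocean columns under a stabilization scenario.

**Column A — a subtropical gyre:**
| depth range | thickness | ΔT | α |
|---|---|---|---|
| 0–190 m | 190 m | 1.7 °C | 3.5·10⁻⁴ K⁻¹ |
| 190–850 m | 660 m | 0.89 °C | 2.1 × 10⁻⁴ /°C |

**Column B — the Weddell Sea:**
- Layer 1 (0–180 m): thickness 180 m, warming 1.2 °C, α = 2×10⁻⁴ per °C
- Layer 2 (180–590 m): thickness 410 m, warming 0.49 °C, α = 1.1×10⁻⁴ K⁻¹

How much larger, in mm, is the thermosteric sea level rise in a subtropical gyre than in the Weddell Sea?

Δh_A − Δh_B ≈ 170 mm

A 0–190 m: 190 × 1.7 × 3.5×10⁻⁴ = 0.11305 m
A 190–850 m: 660 × 0.89 × 2.1×10⁻⁴ = 0.123354 m
A total: 0.236404 m
B Layer 1: 1.2 × 2×10⁻⁴ × 180 = 0.04320 m
B Layer 2: 0.49 × 1.1×10⁻⁴ × 410 = 0.022099 m
B total: 0.065299 m
Difference: 0.236404 − 0.065299 = 0.171105 m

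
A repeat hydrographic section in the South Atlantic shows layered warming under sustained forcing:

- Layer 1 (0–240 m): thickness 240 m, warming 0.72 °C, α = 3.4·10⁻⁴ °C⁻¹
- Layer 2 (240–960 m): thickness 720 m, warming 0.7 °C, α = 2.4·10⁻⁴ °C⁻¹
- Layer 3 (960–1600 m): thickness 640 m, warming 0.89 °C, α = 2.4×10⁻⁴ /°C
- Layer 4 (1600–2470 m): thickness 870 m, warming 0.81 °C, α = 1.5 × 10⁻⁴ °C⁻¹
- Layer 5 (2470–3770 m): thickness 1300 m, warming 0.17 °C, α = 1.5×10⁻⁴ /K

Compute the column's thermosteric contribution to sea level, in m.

0–240 m: 3.4×10⁻⁴ × 240 × 0.72 = 0.058752 m
Layer 2: 2.4×10⁻⁴ × 0.7 × 720 = 0.12096 m
Layer 3: 0.89 × 640 × 2.4×10⁻⁴ = 0.136704 m
1.5×10⁻⁴ × 870 × 0.81 = 0.105705 m
Layer 5: 1.5×10⁻⁴ × 0.17 × 1300 = 0.03315 m
Δh = 0.058752 + 0.12096 + 0.136704 + 0.105705 + 0.03315 = 0.455271 m

0.46 m of thermosteric rise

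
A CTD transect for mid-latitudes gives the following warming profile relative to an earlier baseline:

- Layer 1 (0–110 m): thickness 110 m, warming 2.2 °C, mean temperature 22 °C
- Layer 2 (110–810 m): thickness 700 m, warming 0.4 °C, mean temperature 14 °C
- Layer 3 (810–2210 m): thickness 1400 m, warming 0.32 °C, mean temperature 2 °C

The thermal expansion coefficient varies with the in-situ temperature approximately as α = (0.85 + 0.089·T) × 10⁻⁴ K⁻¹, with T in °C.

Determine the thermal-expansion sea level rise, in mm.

Δh = 170 mm

Layer 1: α = (0.85 + 0.089×22)×10⁻⁴ = 2.808×10⁻⁴ K⁻¹
Layer 2: α = (0.85 + 0.089×14)×10⁻⁴ = 2.096×10⁻⁴ K⁻¹
Layer 3: α = (0.85 + 0.089×2)×10⁻⁴ = 1.028×10⁻⁴ K⁻¹
110 × 2.2 × 2.808×10⁻⁴ = 0.0679536 m
110–810 m: 700 × 2.096×10⁻⁴ × 0.4 = 0.058688 m
Layer 3: 1.028×10⁻⁴ × 1400 × 0.32 = 0.0460544 m
Δh = 0.0679536 + 0.058688 + 0.0460544 = 0.172696 m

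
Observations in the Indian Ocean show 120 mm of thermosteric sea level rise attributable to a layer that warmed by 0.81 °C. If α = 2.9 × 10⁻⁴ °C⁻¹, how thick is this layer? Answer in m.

H = Δh/(αΔT) = 0.12 / (2.9×10⁻⁴ × 0.81) ≈ 510.9 m

511 m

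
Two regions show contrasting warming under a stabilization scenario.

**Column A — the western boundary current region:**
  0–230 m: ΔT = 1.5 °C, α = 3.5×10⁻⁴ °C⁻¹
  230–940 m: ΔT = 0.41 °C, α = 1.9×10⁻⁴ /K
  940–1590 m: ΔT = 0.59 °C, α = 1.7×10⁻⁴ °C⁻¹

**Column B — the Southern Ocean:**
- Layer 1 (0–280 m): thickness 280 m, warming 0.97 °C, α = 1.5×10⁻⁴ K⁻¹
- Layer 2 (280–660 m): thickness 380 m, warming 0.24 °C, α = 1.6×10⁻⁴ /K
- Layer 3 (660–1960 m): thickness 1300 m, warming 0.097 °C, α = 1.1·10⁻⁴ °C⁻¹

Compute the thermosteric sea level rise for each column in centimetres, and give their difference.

A: 24.1 cm; B: 6.92 cm; difference 17.2 cm

A Layer 1: 230 × 3.5×10⁻⁴ × 1.5 = 0.12075 m
A 230–940 m: 0.41 × 1.9×10⁻⁴ × 710 = 0.055309 m
A 0.59 × 1.7×10⁻⁴ × 650 = 0.065195 m
A total: 0.241254 m
B Layer 1: 280 × 0.97 × 1.5×10⁻⁴ = 0.04074 m
B 280–660 m: 1.6×10⁻⁴ × 380 × 0.24 = 0.014592 m
B 660–1960 m: 1300 × 1.1×10⁻⁴ × 0.097 = 0.013871 m
B total: 0.069203 m
Difference: 0.241254 − 0.069203 = 0.172051 m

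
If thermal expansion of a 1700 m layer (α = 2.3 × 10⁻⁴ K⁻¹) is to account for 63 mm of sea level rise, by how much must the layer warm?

ΔT = Δh/(αH) = 0.063 / (2.3×10⁻⁴ × 1700) ≈ 0.1611 K

about 0.161 K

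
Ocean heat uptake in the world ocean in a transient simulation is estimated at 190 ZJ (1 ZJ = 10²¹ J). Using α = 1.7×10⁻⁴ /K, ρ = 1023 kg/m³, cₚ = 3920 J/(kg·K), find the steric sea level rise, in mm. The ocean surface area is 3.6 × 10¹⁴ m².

Per unit area: Q = 190×10²¹ / (3.6×10¹⁴) ≈ 5.278×10⁸ J/m²
Δh = αQ/(ρcₚ) = 1.7×10⁻⁴ × 5.278×10⁸ / (1023 × 3920) ≈ 0.022375 m

22.4 mm of thermosteric rise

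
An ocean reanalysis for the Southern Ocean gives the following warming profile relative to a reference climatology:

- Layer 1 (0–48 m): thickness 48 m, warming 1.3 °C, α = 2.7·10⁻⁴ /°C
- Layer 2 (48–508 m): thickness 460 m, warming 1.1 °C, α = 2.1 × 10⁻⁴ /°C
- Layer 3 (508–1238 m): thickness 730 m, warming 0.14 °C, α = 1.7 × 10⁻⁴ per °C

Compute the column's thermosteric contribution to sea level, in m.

Layer 1: 48 × 1.3 × 2.7×10⁻⁴ = 0.016848 m
Layer 2: 460 × 2.1×10⁻⁴ × 1.1 = 0.10626 m
Layer 3: 730 × 1.7×10⁻⁴ × 0.14 = 0.017374 m
Δh = 0.016848 + 0.10626 + 0.017374 = 0.140482 m

Δh = 0.140 m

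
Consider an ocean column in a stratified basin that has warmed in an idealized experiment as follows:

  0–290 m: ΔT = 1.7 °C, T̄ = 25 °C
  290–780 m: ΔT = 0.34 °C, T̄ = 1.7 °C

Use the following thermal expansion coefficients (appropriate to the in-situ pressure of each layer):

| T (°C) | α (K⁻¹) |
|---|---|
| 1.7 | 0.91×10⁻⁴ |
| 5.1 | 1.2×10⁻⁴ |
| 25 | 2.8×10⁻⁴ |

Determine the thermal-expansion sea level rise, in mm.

Layer 1 at 25 °C → α = 2.8×10⁻⁴ K⁻¹
Layer 2 at 1.7 °C → α = 0.91×10⁻⁴ K⁻¹
0–290 m: 1.7 × 290 × 2.8×10⁻⁴ = 0.13804 m
490 × 0.34 × 0.91×10⁻⁴ = 0.0151606 m
Δh = 0.13804 + 0.0151606 = 0.1532006 m ≈ 153 mm

153 mm of thermosteric rise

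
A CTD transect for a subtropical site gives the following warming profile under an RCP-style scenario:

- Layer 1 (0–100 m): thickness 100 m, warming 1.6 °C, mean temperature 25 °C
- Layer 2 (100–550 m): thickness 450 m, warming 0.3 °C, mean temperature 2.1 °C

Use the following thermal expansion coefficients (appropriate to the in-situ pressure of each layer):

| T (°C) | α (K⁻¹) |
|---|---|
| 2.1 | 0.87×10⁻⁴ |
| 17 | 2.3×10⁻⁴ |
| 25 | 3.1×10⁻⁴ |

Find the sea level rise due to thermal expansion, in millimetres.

about 61.3 mm

Layer 1 at 25 °C → α = 3.1×10⁻⁴ K⁻¹
Layer 2 at 2.1 °C → α = 0.87×10⁻⁴ K⁻¹
0–100 m: 1.6 × 3.1×10⁻⁴ × 100 = 0.04960 m
100–550 m: 450 × 0.3 × 0.87×10⁻⁴ = 0.011745 m
Δh = 0.04960 + 0.011745 = 0.061345 m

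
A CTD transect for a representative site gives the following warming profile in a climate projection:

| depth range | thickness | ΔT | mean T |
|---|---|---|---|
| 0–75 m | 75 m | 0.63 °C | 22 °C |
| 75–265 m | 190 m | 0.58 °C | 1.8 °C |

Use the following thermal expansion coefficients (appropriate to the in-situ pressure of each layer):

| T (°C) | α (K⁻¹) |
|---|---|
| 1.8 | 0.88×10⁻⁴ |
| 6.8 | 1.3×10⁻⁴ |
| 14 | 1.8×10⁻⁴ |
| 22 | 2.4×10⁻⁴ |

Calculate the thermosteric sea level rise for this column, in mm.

21 mm

Layer 1 at 22 °C → α = 2.4×10⁻⁴ K⁻¹
Layer 2 at 1.8 °C → α = 0.88×10⁻⁴ K⁻¹
0–75 m: 0.63 × 2.4×10⁻⁴ × 75 = 0.01134 m
190 × 0.88×10⁻⁴ × 0.58 = 0.0096976 m
Δh = 0.01134 + 0.0096976 = 0.0210376 m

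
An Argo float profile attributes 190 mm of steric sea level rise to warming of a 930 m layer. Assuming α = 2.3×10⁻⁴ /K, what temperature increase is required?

ΔT = Δh/(αH) = 0.19 / (2.3×10⁻⁴ × 930) ≈ 0.8883 K

about 0.888 K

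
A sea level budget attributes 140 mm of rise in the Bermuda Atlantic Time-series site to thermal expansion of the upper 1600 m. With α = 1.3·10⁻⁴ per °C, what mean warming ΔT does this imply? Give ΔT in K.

0.673 K

ΔT = Δh/(αH) = 0.14 / (1.3×10⁻⁴ × 1600) ≈ 0.6731 K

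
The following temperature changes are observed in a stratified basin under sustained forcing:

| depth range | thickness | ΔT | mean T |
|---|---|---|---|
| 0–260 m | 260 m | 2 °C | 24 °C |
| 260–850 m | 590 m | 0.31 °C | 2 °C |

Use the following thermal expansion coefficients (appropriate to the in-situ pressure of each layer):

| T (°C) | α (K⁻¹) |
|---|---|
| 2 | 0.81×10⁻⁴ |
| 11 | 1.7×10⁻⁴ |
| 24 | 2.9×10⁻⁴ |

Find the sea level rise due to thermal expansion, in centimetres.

17 cm of thermosteric rise

Layer 1 at 24 °C → α = 2.9×10⁻⁴ K⁻¹
Layer 2 at 2 °C → α = 0.81×10⁻⁴ K⁻¹
0–260 m: 2.9×10⁻⁴ × 2 × 260 = 0.15080 m
260–850 m: 0.81×10⁻⁴ × 590 × 0.31 = 0.0148149 m
Δh = 0.15080 + 0.0148149 = 0.1656149 m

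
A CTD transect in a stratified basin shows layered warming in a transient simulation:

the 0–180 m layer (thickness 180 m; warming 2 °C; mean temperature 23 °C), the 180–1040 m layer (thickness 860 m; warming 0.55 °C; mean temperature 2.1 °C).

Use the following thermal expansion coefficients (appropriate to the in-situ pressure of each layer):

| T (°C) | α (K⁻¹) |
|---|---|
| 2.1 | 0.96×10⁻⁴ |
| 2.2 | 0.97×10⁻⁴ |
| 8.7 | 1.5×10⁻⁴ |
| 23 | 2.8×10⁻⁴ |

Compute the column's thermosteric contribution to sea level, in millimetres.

Layer 1 at 23 °C → α = 2.8×10⁻⁴ K⁻¹
Layer 2 at 2.1 °C → α = 0.96×10⁻⁴ K⁻¹
0–180 m: 180 × 2 × 2.8×10⁻⁴ = 0.10080 m
0.55 × 860 × 0.96×10⁻⁴ = 0.045408 m
Δh = 0.10080 + 0.045408 = 0.146208 m

150 mm of thermosteric rise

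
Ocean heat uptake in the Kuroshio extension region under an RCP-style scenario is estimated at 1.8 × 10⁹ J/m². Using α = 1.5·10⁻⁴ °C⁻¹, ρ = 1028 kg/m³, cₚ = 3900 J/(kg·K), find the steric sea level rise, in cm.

Δh = αQ/(ρcₚ) = 1.5×10⁻⁴ × 1.8×10⁹ / (1028 × 3900) ≈ 0.067345 m

Δh = 6.73 cm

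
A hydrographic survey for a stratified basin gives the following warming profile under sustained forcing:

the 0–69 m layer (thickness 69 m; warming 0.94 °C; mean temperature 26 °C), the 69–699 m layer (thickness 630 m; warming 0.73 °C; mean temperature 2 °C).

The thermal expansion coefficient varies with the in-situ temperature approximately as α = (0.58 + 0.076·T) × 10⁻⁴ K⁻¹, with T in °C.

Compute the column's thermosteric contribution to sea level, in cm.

Δh ≈ 5.02 cm

Layer 1: α = (0.58 + 0.076×26)×10⁻⁴ = 2.556×10⁻⁴ K⁻¹
Layer 2: α = (0.58 + 0.076×2)×10⁻⁴ = 0.732×10⁻⁴ K⁻¹
0.94 × 2.556×10⁻⁴ × 69 = 0.016578216 m
Layer 2: 630 × 0.73 × 0.732×10⁻⁴ = 0.03366468 m
Δh = 0.016578216 + 0.03366468 = 0.050242896 m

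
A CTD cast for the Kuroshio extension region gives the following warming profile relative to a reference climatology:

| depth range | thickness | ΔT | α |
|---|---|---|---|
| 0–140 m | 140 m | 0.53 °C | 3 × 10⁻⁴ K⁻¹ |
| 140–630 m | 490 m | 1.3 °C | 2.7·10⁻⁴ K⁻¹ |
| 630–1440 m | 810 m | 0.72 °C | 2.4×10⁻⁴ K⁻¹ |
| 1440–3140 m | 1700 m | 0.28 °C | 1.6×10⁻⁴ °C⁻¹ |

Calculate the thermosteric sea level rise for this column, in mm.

410 mm

Layer 1: 140 × 3×10⁻⁴ × 0.53 = 0.02226 m
Layer 2: 1.3 × 490 × 2.7×10⁻⁴ = 0.17199 m
0.72 × 810 × 2.4×10⁻⁴ = 0.139968 m
1440–3140 m: 1700 × 0.28 × 1.6×10⁻⁴ = 0.07616 m
Δh = 0.02226 + 0.17199 + 0.139968 + 0.07616 = 0.410378 m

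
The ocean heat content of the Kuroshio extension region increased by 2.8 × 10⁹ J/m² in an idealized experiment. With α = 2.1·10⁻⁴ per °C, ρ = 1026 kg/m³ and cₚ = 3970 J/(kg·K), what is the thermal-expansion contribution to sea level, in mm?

Δh = αQ/(ρcₚ) = 2.1×10⁻⁴ × 2.8×10⁹ / (1026 × 3970) ≈ 0.14436 m

140 mm of thermosteric rise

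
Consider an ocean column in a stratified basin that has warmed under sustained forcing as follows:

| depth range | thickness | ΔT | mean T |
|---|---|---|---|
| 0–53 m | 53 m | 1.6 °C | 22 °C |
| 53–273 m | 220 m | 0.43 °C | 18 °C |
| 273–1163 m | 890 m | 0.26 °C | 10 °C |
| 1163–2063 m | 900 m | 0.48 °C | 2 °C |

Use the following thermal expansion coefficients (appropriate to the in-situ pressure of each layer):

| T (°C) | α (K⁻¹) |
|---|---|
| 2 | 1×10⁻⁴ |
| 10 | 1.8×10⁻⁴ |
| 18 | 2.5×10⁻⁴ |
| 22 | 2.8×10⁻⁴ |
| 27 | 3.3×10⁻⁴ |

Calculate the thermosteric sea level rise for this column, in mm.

Δh ≈ 132 mm

Layer 1 at 22 °C → α = 2.8×10⁻⁴ K⁻¹
Layer 2 at 18 °C → α = 2.5×10⁻⁴ K⁻¹
Layer 3 at 10 °C → α = 1.8×10⁻⁴ K⁻¹
Layer 4 at 2 °C → α = 1×10⁻⁴ K⁻¹
Layer 1: 53 × 2.8×10⁻⁴ × 1.6 = 0.023744 m
53–273 m: 220 × 0.43 × 2.5×10⁻⁴ = 0.02365 m
Layer 3: 0.26 × 890 × 1.8×10⁻⁴ = 0.041652 m
Layer 4: 0.48 × 900 × 1×10⁻⁴ = 0.04320 m
Δh = 0.023744 + 0.02365 + 0.041652 + 0.04320 = 0.132246 m ≈ 132 mm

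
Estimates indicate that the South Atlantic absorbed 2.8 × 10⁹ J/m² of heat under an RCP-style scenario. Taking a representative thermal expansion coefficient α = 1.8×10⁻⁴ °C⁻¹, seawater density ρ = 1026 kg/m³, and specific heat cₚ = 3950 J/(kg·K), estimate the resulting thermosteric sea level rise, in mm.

Δh = αQ/(ρcₚ) = 1.8×10⁻⁴ × 2.8×10⁹ / (1026 × 3950) ≈ 0.12436 m

120 mm of thermosteric rise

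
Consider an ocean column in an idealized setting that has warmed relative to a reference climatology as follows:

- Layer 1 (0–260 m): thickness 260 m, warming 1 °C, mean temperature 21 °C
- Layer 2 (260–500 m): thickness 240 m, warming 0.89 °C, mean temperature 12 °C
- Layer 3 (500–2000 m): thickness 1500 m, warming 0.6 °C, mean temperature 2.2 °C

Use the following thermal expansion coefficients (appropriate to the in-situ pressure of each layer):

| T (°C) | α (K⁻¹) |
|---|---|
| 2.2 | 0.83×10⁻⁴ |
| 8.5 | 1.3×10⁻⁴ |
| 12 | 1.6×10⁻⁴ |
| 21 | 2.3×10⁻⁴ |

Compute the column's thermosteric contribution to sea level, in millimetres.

Layer 1 at 21 °C → α = 2.3×10⁻⁴ K⁻¹
Layer 2 at 12 °C → α = 1.6×10⁻⁴ K⁻¹
Layer 3 at 2.2 °C → α = 0.83×10⁻⁴ K⁻¹
Layer 1: 1 × 2.3×10⁻⁴ × 260 = 0.05980 m
Layer 2: 240 × 0.89 × 1.6×10⁻⁴ = 0.034176 m
0.6 × 0.83×10⁻⁴ × 1500 = 0.07470 m
Δh = 0.05980 + 0.034176 + 0.07470 = 0.168676 m

about 169 mm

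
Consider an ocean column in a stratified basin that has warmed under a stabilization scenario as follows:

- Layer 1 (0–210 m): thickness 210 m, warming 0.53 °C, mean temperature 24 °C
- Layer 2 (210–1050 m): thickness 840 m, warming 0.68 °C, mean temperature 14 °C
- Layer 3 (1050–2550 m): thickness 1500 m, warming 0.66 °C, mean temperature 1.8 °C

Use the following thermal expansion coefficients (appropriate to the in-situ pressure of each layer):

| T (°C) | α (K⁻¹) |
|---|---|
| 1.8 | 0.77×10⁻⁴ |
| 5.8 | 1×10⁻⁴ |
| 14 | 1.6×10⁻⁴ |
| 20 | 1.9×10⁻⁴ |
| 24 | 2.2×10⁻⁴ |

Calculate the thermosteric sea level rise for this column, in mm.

Layer 1 at 24 °C → α = 2.2×10⁻⁴ K⁻¹
Layer 2 at 14 °C → α = 1.6×10⁻⁴ K⁻¹
Layer 3 at 1.8 °C → α = 0.77×10⁻⁴ K⁻¹
0–210 m: 0.53 × 210 × 2.2×10⁻⁴ = 0.024486 m
840 × 0.68 × 1.6×10⁻⁴ = 0.091392 m
Layer 3: 1500 × 0.66 × 0.77×10⁻⁴ = 0.07623 m
Δh = 0.024486 + 0.091392 + 0.07623 = 0.192108 m

Δh ≈ 190 mm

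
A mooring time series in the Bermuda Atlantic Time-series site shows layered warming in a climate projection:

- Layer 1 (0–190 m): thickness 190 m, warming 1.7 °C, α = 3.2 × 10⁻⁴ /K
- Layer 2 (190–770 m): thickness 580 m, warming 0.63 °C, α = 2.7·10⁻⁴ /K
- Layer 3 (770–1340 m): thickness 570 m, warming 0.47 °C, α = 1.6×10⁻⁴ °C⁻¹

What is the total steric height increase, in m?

Δh ≈ 0.24 m

0–190 m: 1.7 × 3.2×10⁻⁴ × 190 = 0.10336 m
0.63 × 580 × 2.7×10⁻⁴ = 0.098658 m
570 × 0.47 × 1.6×10⁻⁴ = 0.042864 m
Δh = 0.10336 + 0.098658 + 0.042864 = 0.244882 m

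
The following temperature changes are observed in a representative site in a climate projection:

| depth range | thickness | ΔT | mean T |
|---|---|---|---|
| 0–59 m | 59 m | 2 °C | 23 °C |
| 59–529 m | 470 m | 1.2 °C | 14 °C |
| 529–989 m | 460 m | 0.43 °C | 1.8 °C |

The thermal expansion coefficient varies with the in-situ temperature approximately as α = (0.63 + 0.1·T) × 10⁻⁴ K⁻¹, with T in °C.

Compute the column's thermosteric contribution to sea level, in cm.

Δh = 16.5 cm

Layer 1: α = (0.63 + 0.1×23)×10⁻⁴ = 2.93×10⁻⁴ K⁻¹
Layer 2: α = (0.63 + 0.1×14)×10⁻⁴ = 2.03×10⁻⁴ K⁻¹
Layer 3: α = (0.63 + 0.1×1.8)×10⁻⁴ = 0.81×10⁻⁴ K⁻¹
Layer 1: 2.93×10⁻⁴ × 2 × 59 = 0.034574 m
Layer 2: 1.2 × 470 × 2.03×10⁻⁴ = 0.114492 m
529–989 m: 460 × 0.43 × 0.81×10⁻⁴ = 0.0160218 m
Δh = 0.034574 + 0.114492 + 0.0160218 = 0.1650878 m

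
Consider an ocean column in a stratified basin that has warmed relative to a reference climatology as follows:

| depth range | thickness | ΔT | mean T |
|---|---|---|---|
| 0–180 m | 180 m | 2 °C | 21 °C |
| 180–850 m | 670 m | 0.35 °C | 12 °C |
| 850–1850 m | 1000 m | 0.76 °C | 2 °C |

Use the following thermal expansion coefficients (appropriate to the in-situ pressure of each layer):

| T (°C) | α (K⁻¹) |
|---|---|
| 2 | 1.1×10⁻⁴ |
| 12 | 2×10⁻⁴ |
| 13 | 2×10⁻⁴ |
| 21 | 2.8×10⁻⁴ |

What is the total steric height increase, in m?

Layer 1 at 21 °C → α = 2.8×10⁻⁴ K⁻¹
Layer 2 at 12 °C → α = 2×10⁻⁴ K⁻¹
Layer 3 at 2 °C → α = 1.1×10⁻⁴ K⁻¹
Layer 1: 2 × 2.8×10⁻⁴ × 180 = 0.10080 m
2×10⁻⁴ × 0.35 × 670 = 0.04690 m
850–1850 m: 1000 × 1.1×10⁻⁴ × 0.76 = 0.08360 m
Δh = 0.10080 + 0.04690 + 0.08360 = 0.23130 m ≈ 0.23 m

about 0.23 m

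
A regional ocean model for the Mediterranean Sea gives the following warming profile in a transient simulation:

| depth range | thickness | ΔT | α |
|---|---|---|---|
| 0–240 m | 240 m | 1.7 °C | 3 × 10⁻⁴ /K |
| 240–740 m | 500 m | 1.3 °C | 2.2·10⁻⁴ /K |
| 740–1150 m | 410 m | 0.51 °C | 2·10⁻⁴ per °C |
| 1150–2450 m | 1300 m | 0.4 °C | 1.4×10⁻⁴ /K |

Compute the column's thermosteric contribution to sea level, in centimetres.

Δh ≈ 38 cm

Layer 1: 240 × 3×10⁻⁴ × 1.7 = 0.12240 m
2.2×10⁻⁴ × 500 × 1.3 = 0.14300 m
Layer 3: 410 × 0.51 × 2×10⁻⁴ = 0.04182 m
0.4 × 1.4×10⁻⁴ × 1300 = 0.07280 m
Δh = 0.12240 + 0.14300 + 0.04182 + 0.07280 = 0.38002 m ≈ 38 cm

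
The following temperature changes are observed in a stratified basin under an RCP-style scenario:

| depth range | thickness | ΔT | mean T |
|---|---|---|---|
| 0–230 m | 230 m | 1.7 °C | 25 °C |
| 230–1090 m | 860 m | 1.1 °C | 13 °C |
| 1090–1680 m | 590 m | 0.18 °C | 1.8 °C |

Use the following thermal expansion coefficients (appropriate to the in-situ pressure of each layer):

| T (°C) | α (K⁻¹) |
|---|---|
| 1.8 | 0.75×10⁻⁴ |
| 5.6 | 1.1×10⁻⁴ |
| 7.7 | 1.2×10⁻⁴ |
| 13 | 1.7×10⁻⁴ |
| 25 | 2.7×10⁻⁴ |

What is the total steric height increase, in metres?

about 0.274 m

Layer 1 at 25 °C → α = 2.7×10⁻⁴ K⁻¹
Layer 2 at 13 °C → α = 1.7×10⁻⁴ K⁻¹
Layer 3 at 1.8 °C → α = 0.75×10⁻⁴ K⁻¹
0–230 m: 230 × 1.7 × 2.7×10⁻⁴ = 0.10557 m
Layer 2: 1.7×10⁻⁴ × 1.1 × 860 = 0.16082 m
0.75×10⁻⁴ × 0.18 × 590 = 0.007965 m
Δh = 0.10557 + 0.16082 + 0.007965 = 0.274355 m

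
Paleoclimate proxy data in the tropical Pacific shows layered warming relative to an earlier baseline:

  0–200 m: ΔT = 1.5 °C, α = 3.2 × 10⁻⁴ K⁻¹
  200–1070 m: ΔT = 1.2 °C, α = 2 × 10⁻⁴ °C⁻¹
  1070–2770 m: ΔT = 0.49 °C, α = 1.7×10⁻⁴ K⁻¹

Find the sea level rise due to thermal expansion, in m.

Δh ≈ 0.45 m

Layer 1: 1.5 × 3.2×10⁻⁴ × 200 = 0.09600 m
1.2 × 870 × 2×10⁻⁴ = 0.20880 m
Layer 3: 1700 × 0.49 × 1.7×10⁻⁴ = 0.14161 m
Δh = 0.09600 + 0.20880 + 0.14161 = 0.44641 m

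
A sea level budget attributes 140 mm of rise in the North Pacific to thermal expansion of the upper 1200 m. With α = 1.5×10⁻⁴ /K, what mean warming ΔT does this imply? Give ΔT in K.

ΔT = Δh/(αH) = 0.14 / (1.5×10⁻⁴ × 1200) ≈ 0.7778 K

about 0.778 K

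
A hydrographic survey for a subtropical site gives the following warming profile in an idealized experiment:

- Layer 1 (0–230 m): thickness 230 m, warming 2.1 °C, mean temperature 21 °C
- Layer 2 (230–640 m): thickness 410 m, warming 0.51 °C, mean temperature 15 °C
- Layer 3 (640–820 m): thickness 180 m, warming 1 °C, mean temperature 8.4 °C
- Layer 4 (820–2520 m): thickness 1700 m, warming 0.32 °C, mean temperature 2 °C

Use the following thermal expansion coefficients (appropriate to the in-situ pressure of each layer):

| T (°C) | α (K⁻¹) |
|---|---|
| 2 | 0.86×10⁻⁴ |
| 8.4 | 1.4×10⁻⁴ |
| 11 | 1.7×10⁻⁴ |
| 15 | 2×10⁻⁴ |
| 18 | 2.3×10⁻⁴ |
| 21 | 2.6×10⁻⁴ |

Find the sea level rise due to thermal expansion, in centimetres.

Layer 1 at 21 °C → α = 2.6×10⁻⁴ K⁻¹
Layer 2 at 15 °C → α = 2×10⁻⁴ K⁻¹
Layer 3 at 8.4 °C → α = 1.4×10⁻⁴ K⁻¹
Layer 4 at 2 °C → α = 0.86×10⁻⁴ K⁻¹
Layer 1: 2.1 × 230 × 2.6×10⁻⁴ = 0.12558 m
230–640 m: 410 × 0.51 × 2×10⁻⁴ = 0.04182 m
Layer 3: 1.4×10⁻⁴ × 1 × 180 = 0.02520 m
820–2520 m: 0.32 × 1700 × 0.86×10⁻⁴ = 0.046784 m
Δh = 0.12558 + 0.04182 + 0.02520 + 0.046784 = 0.239384 m

Δh = 23.9 cm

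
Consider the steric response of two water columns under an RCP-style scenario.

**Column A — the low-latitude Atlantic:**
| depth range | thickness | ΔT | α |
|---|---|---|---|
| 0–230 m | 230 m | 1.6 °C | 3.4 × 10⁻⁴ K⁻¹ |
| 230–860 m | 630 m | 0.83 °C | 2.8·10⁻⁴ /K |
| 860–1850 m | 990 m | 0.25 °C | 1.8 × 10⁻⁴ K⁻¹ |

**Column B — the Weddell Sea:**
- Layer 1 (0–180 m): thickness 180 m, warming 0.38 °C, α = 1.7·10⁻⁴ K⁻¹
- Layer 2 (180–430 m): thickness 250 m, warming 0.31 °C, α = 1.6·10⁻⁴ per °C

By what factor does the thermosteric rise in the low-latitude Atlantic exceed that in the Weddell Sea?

A 0–230 m: 3.4×10⁻⁴ × 230 × 1.6 = 0.12512 m
A Layer 2: 2.8×10⁻⁴ × 630 × 0.83 = 0.146412 m
A 860–1850 m: 1.8×10⁻⁴ × 990 × 0.25 = 0.04455 m
A total: 0.316082 m
B 0.38 × 180 × 1.7×10⁻⁴ = 0.011628 m
B 250 × 0.31 × 1.6×10⁻⁴ = 0.01240 m
B total: 0.024028 m
Ratio: 0.316082 / 0.024028 ≈ 13.15

a factor of 13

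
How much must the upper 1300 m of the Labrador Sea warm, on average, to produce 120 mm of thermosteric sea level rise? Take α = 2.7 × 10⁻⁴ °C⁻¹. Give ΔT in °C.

about 0.34 °C

ΔT = Δh/(αH) = 0.12 / (2.7×10⁻⁴ × 1300) ≈ 0.3419 °C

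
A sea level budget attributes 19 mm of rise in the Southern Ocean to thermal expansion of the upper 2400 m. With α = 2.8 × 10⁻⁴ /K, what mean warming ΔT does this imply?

ΔT = Δh/(αH) = 0.019 / (2.8×10⁻⁴ × 2400) ≈ 0.02827 K

0.028 K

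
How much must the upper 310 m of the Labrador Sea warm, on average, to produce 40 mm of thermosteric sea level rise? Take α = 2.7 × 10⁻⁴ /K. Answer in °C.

ΔT = Δh/(αH) = 0.04 / (2.7×10⁻⁴ × 310) ≈ 0.4779 °C

about 0.478 °C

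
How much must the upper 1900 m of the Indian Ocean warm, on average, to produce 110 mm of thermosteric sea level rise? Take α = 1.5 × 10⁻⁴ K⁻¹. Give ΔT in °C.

about 0.386 °C

ΔT = Δh/(αH) = 0.11 / (1.5×10⁻⁴ × 1900) ≈ 0.3860 °C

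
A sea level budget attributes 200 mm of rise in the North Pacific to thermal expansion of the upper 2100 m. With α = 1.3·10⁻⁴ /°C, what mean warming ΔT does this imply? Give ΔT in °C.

ΔT = Δh/(αH) = 0.2 / (1.3×10⁻⁴ × 2100) ≈ 0.7326 °C

about 0.733 °C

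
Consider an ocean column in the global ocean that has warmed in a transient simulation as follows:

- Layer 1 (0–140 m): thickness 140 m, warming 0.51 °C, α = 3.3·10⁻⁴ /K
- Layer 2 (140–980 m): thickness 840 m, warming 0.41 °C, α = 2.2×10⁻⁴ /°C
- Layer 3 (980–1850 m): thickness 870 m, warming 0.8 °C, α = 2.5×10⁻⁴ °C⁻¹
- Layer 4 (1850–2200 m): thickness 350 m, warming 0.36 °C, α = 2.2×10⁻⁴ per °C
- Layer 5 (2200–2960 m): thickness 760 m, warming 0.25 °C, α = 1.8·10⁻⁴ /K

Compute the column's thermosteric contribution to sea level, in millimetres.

0–140 m: 0.51 × 140 × 3.3×10⁻⁴ = 0.023562 m
0.41 × 2.2×10⁻⁴ × 840 = 0.075768 m
980–1850 m: 870 × 2.5×10⁻⁴ × 0.8 = 0.17400 m
Layer 4: 350 × 2.2×10⁻⁴ × 0.36 = 0.02772 m
1.8×10⁻⁴ × 760 × 0.25 = 0.03420 m
Δh = 0.023562 + 0.075768 + 0.17400 + 0.02772 + 0.03420 = 0.33525 m ≈ 335 mm

Δh = 335 mm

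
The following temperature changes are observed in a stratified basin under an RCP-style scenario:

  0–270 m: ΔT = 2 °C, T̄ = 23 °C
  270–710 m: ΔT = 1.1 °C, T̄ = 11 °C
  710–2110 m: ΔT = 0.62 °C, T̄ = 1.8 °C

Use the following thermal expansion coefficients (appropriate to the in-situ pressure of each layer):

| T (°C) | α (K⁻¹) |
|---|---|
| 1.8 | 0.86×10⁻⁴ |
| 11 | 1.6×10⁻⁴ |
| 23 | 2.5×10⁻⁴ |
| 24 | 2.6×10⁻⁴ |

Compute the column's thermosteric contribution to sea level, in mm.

Layer 1 at 23 °C → α = 2.5×10⁻⁴ K⁻¹
Layer 2 at 11 °C → α = 1.6×10⁻⁴ K⁻¹
Layer 3 at 1.8 °C → α = 0.86×10⁻⁴ K⁻¹
0–270 m: 2 × 2.5×10⁻⁴ × 270 = 0.13500 m
1.6×10⁻⁴ × 1.1 × 440 = 0.07744 m
0.86×10⁻⁴ × 1400 × 0.62 = 0.074648 m
Δh = 0.13500 + 0.07744 + 0.074648 = 0.287088 m ≈ 290 mm

Δh ≈ 290 mm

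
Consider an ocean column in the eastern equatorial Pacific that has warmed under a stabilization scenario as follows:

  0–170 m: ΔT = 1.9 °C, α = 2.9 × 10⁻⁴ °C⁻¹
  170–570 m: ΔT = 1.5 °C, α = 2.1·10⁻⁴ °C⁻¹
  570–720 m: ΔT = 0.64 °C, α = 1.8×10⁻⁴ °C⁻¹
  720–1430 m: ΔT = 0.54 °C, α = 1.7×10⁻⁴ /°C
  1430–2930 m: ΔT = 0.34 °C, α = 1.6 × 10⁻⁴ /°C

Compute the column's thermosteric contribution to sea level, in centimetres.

about 38.4 cm

Layer 1: 2.9×10⁻⁴ × 1.9 × 170 = 0.09367 m
1.5 × 2.1×10⁻⁴ × 400 = 0.12600 m
Layer 3: 150 × 1.8×10⁻⁴ × 0.64 = 0.01728 m
720–1430 m: 710 × 1.7×10⁻⁴ × 0.54 = 0.065178 m
1500 × 1.6×10⁻⁴ × 0.34 = 0.08160 m
Δh = 0.09367 + 0.12600 + 0.01728 + 0.065178 + 0.08160 = 0.383728 m ≈ 38.4 cm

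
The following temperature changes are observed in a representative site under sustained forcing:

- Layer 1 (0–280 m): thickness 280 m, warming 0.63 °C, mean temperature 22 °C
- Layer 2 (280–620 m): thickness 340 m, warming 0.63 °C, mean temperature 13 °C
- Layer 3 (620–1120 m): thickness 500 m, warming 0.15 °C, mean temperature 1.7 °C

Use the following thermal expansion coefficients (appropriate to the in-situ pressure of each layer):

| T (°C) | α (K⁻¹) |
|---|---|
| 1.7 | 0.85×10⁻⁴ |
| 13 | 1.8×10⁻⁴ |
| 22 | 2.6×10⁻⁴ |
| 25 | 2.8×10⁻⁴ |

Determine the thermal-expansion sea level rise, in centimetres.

9.1 cm of thermosteric rise

Layer 1 at 22 °C → α = 2.6×10⁻⁴ K⁻¹
Layer 2 at 13 °C → α = 1.8×10⁻⁴ K⁻¹
Layer 3 at 1.7 °C → α = 0.85×10⁻⁴ K⁻¹
2.6×10⁻⁴ × 280 × 0.63 = 0.045864 m
Layer 2: 0.63 × 1.8×10⁻⁴ × 340 = 0.038556 m
Layer 3: 500 × 0.15 × 0.85×10⁻⁴ = 0.006375 m
Δh = 0.045864 + 0.038556 + 0.006375 = 0.090795 m ≈ 9.1 cm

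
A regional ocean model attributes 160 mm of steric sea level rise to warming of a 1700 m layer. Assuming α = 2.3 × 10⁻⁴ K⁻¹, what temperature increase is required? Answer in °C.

ΔT = Δh/(αH) = 0.16 / (2.3×10⁻⁴ × 1700) ≈ 0.4092 °C

about 0.409 °C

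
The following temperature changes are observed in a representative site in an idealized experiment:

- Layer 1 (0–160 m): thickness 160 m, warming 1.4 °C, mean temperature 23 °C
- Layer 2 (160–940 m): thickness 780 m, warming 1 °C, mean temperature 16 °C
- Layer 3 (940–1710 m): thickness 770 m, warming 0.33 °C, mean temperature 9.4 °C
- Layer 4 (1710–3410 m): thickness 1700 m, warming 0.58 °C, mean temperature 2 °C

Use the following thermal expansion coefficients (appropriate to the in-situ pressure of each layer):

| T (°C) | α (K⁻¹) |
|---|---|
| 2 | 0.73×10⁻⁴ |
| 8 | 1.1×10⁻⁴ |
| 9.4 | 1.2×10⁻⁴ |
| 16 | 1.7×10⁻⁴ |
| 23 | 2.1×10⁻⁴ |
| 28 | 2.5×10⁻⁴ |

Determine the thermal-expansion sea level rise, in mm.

Layer 1 at 23 °C → α = 2.1×10⁻⁴ K⁻¹
Layer 2 at 16 °C → α = 1.7×10⁻⁴ K⁻¹
Layer 3 at 9.4 °C → α = 1.2×10⁻⁴ K⁻¹
Layer 4 at 2 °C → α = 0.73×10⁻⁴ K⁻¹
0–160 m: 1.4 × 160 × 2.1×10⁻⁴ = 0.04704 m
Layer 2: 780 × 1 × 1.7×10⁻⁴ = 0.13260 m
940–1710 m: 0.33 × 1.2×10⁻⁴ × 770 = 0.030492 m
Layer 4: 1700 × 0.73×10⁻⁴ × 0.58 = 0.071978 m
Δh = 0.04704 + 0.13260 + 0.030492 + 0.071978 = 0.28211 m

about 282 mm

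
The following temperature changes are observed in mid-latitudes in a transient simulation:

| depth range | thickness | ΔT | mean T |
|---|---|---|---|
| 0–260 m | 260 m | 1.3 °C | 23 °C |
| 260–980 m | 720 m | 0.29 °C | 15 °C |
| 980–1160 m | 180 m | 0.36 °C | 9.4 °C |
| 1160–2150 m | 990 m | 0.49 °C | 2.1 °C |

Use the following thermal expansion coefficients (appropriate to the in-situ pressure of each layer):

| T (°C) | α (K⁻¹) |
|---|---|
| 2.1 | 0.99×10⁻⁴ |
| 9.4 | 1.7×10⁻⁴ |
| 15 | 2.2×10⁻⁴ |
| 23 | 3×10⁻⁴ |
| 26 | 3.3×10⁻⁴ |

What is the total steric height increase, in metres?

0.206 m

Layer 1 at 23 °C → α = 3×10⁻⁴ K⁻¹
Layer 2 at 15 °C → α = 2.2×10⁻⁴ K⁻¹
Layer 3 at 9.4 °C → α = 1.7×10⁻⁴ K⁻¹
Layer 4 at 2.1 °C → α = 0.99×10⁻⁴ K⁻¹
260 × 1.3 × 3×10⁻⁴ = 0.10140 m
Layer 2: 720 × 0.29 × 2.2×10⁻⁴ = 0.045936 m
Layer 3: 1.7×10⁻⁴ × 0.36 × 180 = 0.011016 m
Layer 4: 990 × 0.99×10⁻⁴ × 0.49 = 0.0480249 m
Δh = 0.10140 + 0.045936 + 0.011016 + 0.0480249 = 0.2063769 m ≈ 0.206 m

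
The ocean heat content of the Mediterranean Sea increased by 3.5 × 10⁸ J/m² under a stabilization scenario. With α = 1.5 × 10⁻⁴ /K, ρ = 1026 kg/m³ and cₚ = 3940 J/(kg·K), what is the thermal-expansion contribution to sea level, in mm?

Δh = αQ/(ρcₚ) = 1.5×10⁻⁴ × 3.5×10⁸ / (1026 × 3940) ≈ 0.012987 m

about 13.0 mm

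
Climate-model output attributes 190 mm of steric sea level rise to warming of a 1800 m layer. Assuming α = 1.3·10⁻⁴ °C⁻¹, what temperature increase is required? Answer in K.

ΔT = Δh/(αH) = 0.19 / (1.3×10⁻⁴ × 1800) ≈ 0.8120 K

ΔT ≈ 0.812 K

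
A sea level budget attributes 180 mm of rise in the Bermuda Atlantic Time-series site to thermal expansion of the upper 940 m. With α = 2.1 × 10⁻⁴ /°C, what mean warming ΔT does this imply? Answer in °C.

ΔT = Δh/(αH) = 0.18 / (2.1×10⁻⁴ × 940) ≈ 0.9119 °C

about 0.912 °C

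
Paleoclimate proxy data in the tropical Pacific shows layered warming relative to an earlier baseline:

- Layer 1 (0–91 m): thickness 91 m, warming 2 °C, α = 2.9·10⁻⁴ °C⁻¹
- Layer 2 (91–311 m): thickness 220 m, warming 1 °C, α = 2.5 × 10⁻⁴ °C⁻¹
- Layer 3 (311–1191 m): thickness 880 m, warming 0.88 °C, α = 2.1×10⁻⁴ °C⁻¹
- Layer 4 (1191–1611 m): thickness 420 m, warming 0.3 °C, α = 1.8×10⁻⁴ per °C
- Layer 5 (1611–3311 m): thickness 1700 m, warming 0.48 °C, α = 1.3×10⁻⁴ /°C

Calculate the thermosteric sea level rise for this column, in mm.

2.9×10⁻⁴ × 2 × 91 = 0.05278 m
Layer 2: 220 × 2.5×10⁻⁴ × 1 = 0.05500 m
Layer 3: 0.88 × 2.1×10⁻⁴ × 880 = 0.162624 m
420 × 0.3 × 1.8×10⁻⁴ = 0.02268 m
1700 × 0.48 × 1.3×10⁻⁴ = 0.10608 m
Δh = 0.05278 + 0.05500 + 0.162624 + 0.02268 + 0.10608 = 0.399164 m ≈ 400 mm

400 mm of thermosteric rise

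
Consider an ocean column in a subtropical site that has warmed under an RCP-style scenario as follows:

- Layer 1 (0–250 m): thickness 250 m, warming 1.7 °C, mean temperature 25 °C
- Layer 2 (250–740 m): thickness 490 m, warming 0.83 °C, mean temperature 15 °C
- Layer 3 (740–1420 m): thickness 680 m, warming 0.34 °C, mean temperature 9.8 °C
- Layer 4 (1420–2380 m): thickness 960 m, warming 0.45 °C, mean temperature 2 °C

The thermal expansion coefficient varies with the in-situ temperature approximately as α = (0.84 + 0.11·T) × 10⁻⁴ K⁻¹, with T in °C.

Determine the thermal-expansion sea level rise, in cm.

Layer 1: α = (0.84 + 0.11×25)×10⁻⁴ = 3.59×10⁻⁴ K⁻¹
Layer 2: α = (0.84 + 0.11×15)×10⁻⁴ = 2.49×10⁻⁴ K⁻¹
Layer 3: α = (0.84 + 0.11×9.8)×10⁻⁴ = 1.918×10⁻⁴ K⁻¹
Layer 4: α = (0.84 + 0.11×2)×10⁻⁴ = 1.06×10⁻⁴ K⁻¹
0–250 m: 3.59×10⁻⁴ × 250 × 1.7 = 0.152575 m
Layer 2: 0.83 × 2.49×10⁻⁴ × 490 = 0.1012683 m
Layer 3: 680 × 1.918×10⁻⁴ × 0.34 = 0.04434416 m
1.06×10⁻⁴ × 960 × 0.45 = 0.045792 m
Δh = 0.152575 + 0.1012683 + 0.04434416 + 0.045792 = 0.34397946 m

Δh = 34 cm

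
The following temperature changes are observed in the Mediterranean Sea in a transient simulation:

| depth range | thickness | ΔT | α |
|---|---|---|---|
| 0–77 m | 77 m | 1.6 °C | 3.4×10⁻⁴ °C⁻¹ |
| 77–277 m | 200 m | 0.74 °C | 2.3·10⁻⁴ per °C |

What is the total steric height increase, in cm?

0–77 m: 1.6 × 3.4×10⁻⁴ × 77 = 0.041888 m
77–277 m: 0.74 × 200 × 2.3×10⁻⁴ = 0.03404 m
Δh = 0.041888 + 0.03404 = 0.075928 m

Δh = 7.6 cm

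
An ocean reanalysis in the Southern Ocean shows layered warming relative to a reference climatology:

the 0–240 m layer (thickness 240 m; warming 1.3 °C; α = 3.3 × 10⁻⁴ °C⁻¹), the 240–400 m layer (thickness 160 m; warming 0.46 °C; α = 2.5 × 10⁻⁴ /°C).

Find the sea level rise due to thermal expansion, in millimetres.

0–240 m: 240 × 1.3 × 3.3×10⁻⁴ = 0.10296 m
240–400 m: 2.5×10⁻⁴ × 160 × 0.46 = 0.01840 m
Δh = 0.10296 + 0.01840 = 0.12136 m ≈ 121 mm

Δh ≈ 121 mm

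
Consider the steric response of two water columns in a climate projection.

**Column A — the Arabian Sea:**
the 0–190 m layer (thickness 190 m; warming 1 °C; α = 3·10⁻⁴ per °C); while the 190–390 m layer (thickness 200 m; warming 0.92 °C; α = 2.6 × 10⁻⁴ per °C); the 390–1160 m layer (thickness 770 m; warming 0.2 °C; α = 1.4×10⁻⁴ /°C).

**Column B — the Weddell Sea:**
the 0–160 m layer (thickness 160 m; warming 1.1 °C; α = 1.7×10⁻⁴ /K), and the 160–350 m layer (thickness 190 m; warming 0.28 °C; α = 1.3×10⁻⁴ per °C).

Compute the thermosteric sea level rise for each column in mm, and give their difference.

A 0–190 m: 190 × 1 × 3×10⁻⁴ = 0.05700 m
A Layer 2: 2.6×10⁻⁴ × 0.92 × 200 = 0.04784 m
A 390–1160 m: 1.4×10⁻⁴ × 770 × 0.2 = 0.02156 m
A total: 0.12640 m
B Layer 1: 1.7×10⁻⁴ × 1.1 × 160 = 0.02992 m
B 160–350 m: 1.3×10⁻⁴ × 190 × 0.28 = 0.006916 m
B total: 0.036836 m
Difference: 0.12640 − 0.036836 = 0.089564 m

A: 130 mm; B: 37 mm; difference 90 mm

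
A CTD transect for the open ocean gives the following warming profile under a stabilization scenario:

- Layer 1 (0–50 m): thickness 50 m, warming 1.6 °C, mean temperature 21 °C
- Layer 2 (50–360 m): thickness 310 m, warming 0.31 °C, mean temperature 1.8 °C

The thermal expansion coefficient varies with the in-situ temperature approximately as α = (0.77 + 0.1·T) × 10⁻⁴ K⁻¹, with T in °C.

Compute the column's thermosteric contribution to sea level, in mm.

32.1 mm of thermosteric rise

Layer 1: α = (0.77 + 0.1×21)×10⁻⁴ = 2.87×10⁻⁴ K⁻¹
Layer 2: α = (0.77 + 0.1×1.8)×10⁻⁴ = 0.95×10⁻⁴ K⁻¹
0–50 m: 50 × 1.6 × 2.87×10⁻⁴ = 0.02296 m
50–360 m: 310 × 0.95×10⁻⁴ × 0.31 = 0.0091295 m
Δh = 0.02296 + 0.0091295 = 0.0320895 m ≈ 32.1 mm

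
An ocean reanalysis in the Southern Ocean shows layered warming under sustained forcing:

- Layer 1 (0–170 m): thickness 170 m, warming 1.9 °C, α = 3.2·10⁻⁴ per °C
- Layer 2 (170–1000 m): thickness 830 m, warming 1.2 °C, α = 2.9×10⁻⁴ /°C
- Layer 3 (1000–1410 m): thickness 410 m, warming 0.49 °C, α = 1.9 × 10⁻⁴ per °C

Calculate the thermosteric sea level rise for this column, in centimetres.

170 × 1.9 × 3.2×10⁻⁴ = 0.10336 m
1.2 × 830 × 2.9×10⁻⁴ = 0.28884 m
Layer 3: 1.9×10⁻⁴ × 410 × 0.49 = 0.038171 m
Δh = 0.10336 + 0.28884 + 0.038171 = 0.430371 m ≈ 43.0 cm

43.0 cm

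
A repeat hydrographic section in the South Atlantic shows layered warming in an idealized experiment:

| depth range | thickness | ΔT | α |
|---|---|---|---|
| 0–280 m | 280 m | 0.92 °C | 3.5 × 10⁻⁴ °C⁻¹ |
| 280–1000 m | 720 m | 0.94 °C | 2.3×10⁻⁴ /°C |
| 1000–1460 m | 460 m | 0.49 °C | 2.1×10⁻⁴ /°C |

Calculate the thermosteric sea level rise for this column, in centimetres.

about 29.3 cm

280 × 3.5×10⁻⁴ × 0.92 = 0.09016 m
280–1000 m: 720 × 0.94 × 2.3×10⁻⁴ = 0.155664 m
Layer 3: 2.1×10⁻⁴ × 0.49 × 460 = 0.047334 m
Δh = 0.09016 + 0.155664 + 0.047334 = 0.293158 m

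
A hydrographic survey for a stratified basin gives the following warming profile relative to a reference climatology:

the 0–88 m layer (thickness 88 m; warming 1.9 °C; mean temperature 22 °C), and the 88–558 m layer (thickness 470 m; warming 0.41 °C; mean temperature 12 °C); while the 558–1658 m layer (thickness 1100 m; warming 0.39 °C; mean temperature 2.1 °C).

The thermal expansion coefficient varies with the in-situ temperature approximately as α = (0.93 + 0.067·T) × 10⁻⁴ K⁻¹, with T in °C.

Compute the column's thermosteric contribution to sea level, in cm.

Layer 1: α = (0.93 + 0.067×22)×10⁻⁴ = 2.404×10⁻⁴ K⁻¹
Layer 2: α = (0.93 + 0.067×12)×10⁻⁴ = 1.734×10⁻⁴ K⁻¹
Layer 3: α = (0.93 + 0.067×2.1)×10⁻⁴ = 1.0707×10⁻⁴ K⁻¹
0–88 m: 1.9 × 88 × 2.404×10⁻⁴ = 0.04019488 m
1.734×10⁻⁴ × 0.41 × 470 = 0.03341418 m
558–1658 m: 1100 × 0.39 × 1.0707×10⁻⁴ = 0.04593303 m
Δh = 0.04019488 + 0.03341418 + 0.04593303 = 0.11954209 m ≈ 12 cm

12 cm of thermosteric rise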